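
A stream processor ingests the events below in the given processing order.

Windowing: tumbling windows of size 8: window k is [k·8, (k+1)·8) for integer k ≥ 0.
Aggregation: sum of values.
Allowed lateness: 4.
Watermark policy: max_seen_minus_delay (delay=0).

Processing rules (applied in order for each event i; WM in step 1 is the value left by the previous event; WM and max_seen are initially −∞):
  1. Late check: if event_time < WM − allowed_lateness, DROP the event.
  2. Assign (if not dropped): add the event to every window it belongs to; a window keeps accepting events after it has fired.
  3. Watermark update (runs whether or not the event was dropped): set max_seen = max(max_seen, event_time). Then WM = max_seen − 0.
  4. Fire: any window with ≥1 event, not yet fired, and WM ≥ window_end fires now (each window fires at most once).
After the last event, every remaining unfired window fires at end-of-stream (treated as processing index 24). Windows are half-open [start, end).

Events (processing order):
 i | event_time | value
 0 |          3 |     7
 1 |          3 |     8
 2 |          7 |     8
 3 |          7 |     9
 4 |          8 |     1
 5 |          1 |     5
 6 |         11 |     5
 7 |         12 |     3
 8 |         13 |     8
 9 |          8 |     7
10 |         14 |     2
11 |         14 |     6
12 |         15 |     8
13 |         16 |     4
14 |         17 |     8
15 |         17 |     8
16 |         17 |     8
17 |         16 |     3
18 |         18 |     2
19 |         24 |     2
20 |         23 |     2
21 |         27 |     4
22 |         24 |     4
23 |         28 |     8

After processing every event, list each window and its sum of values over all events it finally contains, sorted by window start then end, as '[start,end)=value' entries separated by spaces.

i=0 t=3 v=7: → [0,8); WM=3
i=1 t=3 v=8: → [0,8); WM=3
i=2 t=7 v=8: → [0,8); WM=7
i=3 t=7 v=9: → [0,8); WM=7
i=4 t=8 v=1: → [8,16); WM=8; [0,8) fires=32
i=5 t=1 v=5: DROP (t<8-4); WM=8
i=6 t=11 v=5: → [8,16); WM=11
i=7 t=12 v=3: → [8,16); WM=12
i=8 t=13 v=8: → [8,16); WM=13
i=9 t=8 v=7: DROP (t<13-4); WM=13
i=10 t=14 v=2: → [8,16); WM=14
i=11 t=14 v=6: → [8,16); WM=14
i=12 t=15 v=8: → [8,16); WM=15
i=13 t=16 v=4: → [16,24); WM=16; [8,16) fires=33
i=14 t=17 v=8: → [16,24); WM=17
i=15 t=17 v=8: → [16,24); WM=17
i=16 t=17 v=8: → [16,24); WM=17
i=17 t=16 v=3: → [16,24); WM=17
i=18 t=18 v=2: → [16,24); WM=18
i=19 t=24 v=2: → [24,32); WM=24; [16,24) fires=33
i=20 t=23 v=2: → [16,24); WM=24
i=21 t=27 v=4: → [24,32); WM=27
i=22 t=24 v=4: → [24,32); WM=27
i=23 t=28 v=8: → [24,32); WM=28

[0,8)=32 [8,16)=33 [16,24)=35 [24,32)=18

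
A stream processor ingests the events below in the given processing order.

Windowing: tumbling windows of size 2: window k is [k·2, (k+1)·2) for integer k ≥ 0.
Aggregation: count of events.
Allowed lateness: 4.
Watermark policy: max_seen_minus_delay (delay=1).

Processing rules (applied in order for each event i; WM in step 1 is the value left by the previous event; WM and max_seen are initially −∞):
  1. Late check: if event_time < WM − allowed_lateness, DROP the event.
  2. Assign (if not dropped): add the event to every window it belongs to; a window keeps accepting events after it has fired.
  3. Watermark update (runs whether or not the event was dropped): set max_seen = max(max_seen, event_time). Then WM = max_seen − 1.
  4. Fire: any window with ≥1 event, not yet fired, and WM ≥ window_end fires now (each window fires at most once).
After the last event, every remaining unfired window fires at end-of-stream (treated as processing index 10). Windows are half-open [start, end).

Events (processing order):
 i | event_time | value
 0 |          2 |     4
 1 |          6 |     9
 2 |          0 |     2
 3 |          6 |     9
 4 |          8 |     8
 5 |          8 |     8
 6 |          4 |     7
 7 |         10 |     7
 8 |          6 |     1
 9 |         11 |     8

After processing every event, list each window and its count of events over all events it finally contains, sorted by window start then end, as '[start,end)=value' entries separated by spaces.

[2,4)=1 [4,6)=1 [6,8)=3 [8,10)=2 [10,12)=2

i=0 t=2 v=4: → [2,4); WM=1
i=1 t=6 v=9: → [6,8); WM=5; [2,4) fires=1
i=2 t=0 v=2: DROP (t<5-4); WM=5
i=3 t=6 v=9: → [6,8); WM=5
i=4 t=8 v=8: → [8,10); WM=7
i=5 t=8 v=8: → [8,10); WM=7
i=6 t=4 v=7: → [4,6); WM=7; [4,6) fires=1
i=7 t=10 v=7: → [10,12); WM=9; [6,8) fires=2
i=8 t=6 v=1: → [6,8); WM=9
i=9 t=11 v=8: → [10,12); WM=10; [8,10) fires=2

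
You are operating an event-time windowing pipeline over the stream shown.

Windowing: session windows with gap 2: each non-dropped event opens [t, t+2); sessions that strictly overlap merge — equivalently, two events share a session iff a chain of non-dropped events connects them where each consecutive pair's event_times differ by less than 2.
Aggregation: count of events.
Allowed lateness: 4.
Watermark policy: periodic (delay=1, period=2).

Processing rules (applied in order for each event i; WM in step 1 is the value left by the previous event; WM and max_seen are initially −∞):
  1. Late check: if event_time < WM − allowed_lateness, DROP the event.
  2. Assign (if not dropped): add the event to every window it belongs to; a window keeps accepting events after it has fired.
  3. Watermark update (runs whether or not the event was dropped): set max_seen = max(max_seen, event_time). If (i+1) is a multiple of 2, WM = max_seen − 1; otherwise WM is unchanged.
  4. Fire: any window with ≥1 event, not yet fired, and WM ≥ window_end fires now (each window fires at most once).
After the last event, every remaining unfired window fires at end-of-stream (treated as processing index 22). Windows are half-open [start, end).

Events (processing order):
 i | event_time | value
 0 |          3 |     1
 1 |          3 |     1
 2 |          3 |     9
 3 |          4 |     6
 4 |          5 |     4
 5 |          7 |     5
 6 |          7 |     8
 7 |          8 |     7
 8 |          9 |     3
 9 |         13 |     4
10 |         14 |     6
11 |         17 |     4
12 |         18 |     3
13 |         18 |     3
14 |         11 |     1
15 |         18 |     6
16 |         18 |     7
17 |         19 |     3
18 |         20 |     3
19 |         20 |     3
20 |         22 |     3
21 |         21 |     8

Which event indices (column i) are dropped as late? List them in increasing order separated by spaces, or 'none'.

i=0 t=3 v=1: → [3,5); WM=−∞
i=1 t=3 v=1: → [3,5); WM=2
i=2 t=3 v=9: → [3,5); WM=2
i=3 t=4 v=6: → [3,6); WM=3
i=4 t=5 v=4: → [3,7); WM=3
i=5 t=7 v=5: → [7,9); WM=6
i=6 t=7 v=8: → [7,9); WM=6
i=7 t=8 v=7: → [7,10); WM=7
i=8 t=9 v=3: → [7,11); WM=7
i=9 t=13 v=4: → [13,15); WM=12
i=10 t=14 v=6: → [13,16); WM=12
i=11 t=17 v=4: → [17,19); WM=16
i=12 t=18 v=3: → [17,20); WM=16
i=13 t=18 v=3: → [17,20); WM=17
i=14 t=11 v=1: DROP (t<17-4); WM=17
i=15 t=18 v=6: → [17,20); WM=17
i=16 t=18 v=7: → [17,20); WM=17
i=17 t=19 v=3: → [17,21); WM=18
i=18 t=20 v=3: → [17,22); WM=18
i=19 t=20 v=3: → [17,22); WM=19
i=20 t=22 v=3: → [22,24); WM=19
i=21 t=21 v=8: → [17,24); WM=21

14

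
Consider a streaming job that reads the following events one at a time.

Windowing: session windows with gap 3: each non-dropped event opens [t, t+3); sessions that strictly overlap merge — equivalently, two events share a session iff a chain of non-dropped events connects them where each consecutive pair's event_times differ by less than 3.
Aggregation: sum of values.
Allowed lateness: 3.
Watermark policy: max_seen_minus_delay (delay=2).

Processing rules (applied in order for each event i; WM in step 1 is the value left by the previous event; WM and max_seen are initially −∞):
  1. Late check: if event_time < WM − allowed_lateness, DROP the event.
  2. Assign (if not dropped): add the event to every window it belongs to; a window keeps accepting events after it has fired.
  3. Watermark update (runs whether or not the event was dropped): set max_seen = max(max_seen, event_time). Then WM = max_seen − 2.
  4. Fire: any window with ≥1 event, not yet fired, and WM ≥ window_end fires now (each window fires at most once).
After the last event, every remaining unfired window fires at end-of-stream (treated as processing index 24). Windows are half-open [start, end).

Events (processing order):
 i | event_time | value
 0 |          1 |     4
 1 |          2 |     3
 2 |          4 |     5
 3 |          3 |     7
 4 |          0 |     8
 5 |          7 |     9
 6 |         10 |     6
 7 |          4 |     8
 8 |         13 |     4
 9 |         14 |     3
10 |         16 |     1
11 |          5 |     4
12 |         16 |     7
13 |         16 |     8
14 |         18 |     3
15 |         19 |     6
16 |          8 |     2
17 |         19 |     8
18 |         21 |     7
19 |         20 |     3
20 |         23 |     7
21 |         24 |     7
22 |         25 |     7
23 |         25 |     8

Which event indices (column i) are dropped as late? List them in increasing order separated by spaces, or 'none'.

i=0 t=1 v=4: → [1,4); WM=-1
i=1 t=2 v=3: → [1,5); WM=0
i=2 t=4 v=5: → [1,7); WM=2
i=3 t=3 v=7: → [1,7); WM=2
i=4 t=0 v=8: → [0,7); WM=2
i=5 t=7 v=9: → [7,10); WM=5
i=6 t=10 v=6: → [10,13); WM=8
i=7 t=4 v=8: DROP (t<8-3); WM=8
i=8 t=13 v=4: → [13,16); WM=11
i=9 t=14 v=3: → [13,17); WM=12
i=10 t=16 v=1: → [13,19); WM=14
i=11 t=5 v=4: DROP (t<14-3); WM=14
i=12 t=16 v=7: → [13,19); WM=14
i=13 t=16 v=8: → [13,19); WM=14
i=14 t=18 v=3: → [13,21); WM=16
i=15 t=19 v=6: → [13,22); WM=17
i=16 t=8 v=2: DROP (t<17-3); WM=17
i=17 t=19 v=8: → [13,22); WM=17
i=18 t=21 v=7: → [13,24); WM=19
i=19 t=20 v=3: → [13,24); WM=19
i=20 t=23 v=7: → [13,26); WM=21
i=21 t=24 v=7: → [13,27); WM=22
i=22 t=25 v=7: → [13,28); WM=23
i=23 t=25 v=8: → [13,28); WM=23

7 11 16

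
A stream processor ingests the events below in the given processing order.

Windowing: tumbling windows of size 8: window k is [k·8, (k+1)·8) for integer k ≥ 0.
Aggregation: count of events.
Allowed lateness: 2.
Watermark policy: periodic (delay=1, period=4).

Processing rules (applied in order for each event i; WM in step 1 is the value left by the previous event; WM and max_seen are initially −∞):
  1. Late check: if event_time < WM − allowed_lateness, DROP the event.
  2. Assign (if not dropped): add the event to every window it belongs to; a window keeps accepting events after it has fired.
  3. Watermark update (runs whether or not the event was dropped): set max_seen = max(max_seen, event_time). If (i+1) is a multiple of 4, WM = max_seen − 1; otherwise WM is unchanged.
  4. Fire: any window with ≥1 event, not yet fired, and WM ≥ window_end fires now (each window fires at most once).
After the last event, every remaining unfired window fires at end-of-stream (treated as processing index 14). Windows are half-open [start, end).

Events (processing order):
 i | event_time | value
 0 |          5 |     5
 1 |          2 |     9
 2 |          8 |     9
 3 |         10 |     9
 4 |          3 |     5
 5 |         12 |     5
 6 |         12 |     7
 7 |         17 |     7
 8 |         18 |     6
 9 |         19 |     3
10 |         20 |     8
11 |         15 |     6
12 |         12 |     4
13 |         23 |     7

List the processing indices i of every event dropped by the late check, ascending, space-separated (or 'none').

4 12

i=0 t=5 v=5: → [0,8); WM=−∞
i=1 t=2 v=9: → [0,8); WM=−∞
i=2 t=8 v=9: → [8,16); WM=−∞
i=3 t=10 v=9: → [8,16); WM=9; [0,8) fires=2
i=4 t=3 v=5: DROP (t<9-2); WM=9
i=5 t=12 v=5: → [8,16); WM=9
i=6 t=12 v=7: → [8,16); WM=9
i=7 t=17 v=7: → [16,24); WM=16; [8,16) fires=4
i=8 t=18 v=6: → [16,24); WM=16
i=9 t=19 v=3: → [16,24); WM=16
i=10 t=20 v=8: → [16,24); WM=16
i=11 t=15 v=6: → [8,16); WM=19
i=12 t=12 v=4: DROP (t<19-2); WM=19
i=13 t=23 v=7: → [16,24); WM=19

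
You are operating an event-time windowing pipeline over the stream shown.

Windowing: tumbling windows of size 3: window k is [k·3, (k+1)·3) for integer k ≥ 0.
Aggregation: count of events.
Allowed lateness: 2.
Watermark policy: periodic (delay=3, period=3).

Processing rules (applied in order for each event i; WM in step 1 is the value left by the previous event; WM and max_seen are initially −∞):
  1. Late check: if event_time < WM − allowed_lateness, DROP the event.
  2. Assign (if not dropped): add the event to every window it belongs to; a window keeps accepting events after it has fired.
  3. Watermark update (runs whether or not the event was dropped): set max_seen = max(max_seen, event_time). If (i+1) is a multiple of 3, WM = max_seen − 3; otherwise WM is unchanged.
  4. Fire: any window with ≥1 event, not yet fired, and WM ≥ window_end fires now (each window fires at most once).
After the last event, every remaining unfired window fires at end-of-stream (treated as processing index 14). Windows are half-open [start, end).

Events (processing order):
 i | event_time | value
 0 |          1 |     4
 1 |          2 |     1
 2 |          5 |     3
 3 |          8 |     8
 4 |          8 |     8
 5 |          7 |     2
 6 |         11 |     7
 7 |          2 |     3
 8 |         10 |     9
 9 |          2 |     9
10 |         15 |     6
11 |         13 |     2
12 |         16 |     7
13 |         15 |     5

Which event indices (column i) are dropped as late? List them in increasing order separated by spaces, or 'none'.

i=0 t=1 v=4: → [0,3); WM=−∞
i=1 t=2 v=1: → [0,3); WM=−∞
i=2 t=5 v=3: → [3,6); WM=2
i=3 t=8 v=8: → [6,9); WM=2
i=4 t=8 v=8: → [6,9); WM=2
i=5 t=7 v=2: → [6,9); WM=5; [0,3) fires=2
i=6 t=11 v=7: → [9,12); WM=5
i=7 t=2 v=3: DROP (t<5-2); WM=5
i=8 t=10 v=9: → [9,12); WM=8; [3,6) fires=1
i=9 t=2 v=9: DROP (t<8-2); WM=8
i=10 t=15 v=6: → [15,18); WM=8
i=11 t=13 v=2: → [12,15); WM=12; [6,9) fires=3 [9,12) fires=2
i=12 t=16 v=7: → [15,18); WM=12
i=13 t=15 v=5: → [15,18); WM=12

7 9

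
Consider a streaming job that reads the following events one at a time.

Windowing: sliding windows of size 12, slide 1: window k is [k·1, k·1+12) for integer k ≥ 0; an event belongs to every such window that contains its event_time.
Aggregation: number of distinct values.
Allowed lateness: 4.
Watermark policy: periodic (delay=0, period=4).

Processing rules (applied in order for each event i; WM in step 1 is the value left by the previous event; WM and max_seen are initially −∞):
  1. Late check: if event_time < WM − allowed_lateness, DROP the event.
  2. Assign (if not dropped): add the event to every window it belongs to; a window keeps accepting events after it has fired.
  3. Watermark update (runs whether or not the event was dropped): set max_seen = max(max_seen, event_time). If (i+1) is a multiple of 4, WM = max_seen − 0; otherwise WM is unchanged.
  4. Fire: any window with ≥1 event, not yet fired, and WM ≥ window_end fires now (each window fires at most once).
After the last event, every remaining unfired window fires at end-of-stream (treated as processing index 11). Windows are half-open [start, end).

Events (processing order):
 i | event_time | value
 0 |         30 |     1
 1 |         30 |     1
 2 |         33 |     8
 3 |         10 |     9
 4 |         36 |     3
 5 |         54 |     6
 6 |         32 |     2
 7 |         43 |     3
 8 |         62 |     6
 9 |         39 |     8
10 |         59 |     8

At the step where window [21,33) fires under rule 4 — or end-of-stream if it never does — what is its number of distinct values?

i=0 t=30 v=1: → [30,42),[29,41),[28,40),[27,39),[26,38),[25,37),[24,36),[23,35),[22,34),[21,33),[20,32),[19,31); WM=−∞
i=1 t=30 v=1: → [30,42),[29,41),[28,40),[27,39),[26,38),[25,37),[24,36),[23,35),[22,34),[21,33),[20,32),[19,31); WM=−∞
i=2 t=33 v=8: → [33,45),[32,44),[31,43),[30,42),[29,41),[28,40),[27,39),[26,38),[25,37),[24,36),[23,35),[22,34); WM=−∞
i=3 t=10 v=9: → [10,22),[9,21),[8,20),[7,19),[6,18),[5,17),[4,16),[3,15),[2,14),[1,13),[0,12); WM=33; [0,12) fires=1 [1,13) fires=1 [2,14) fires=1 [3,15) fires=1 [4,16) fires=1 [5,17) fires=1 [6,18) fires=1 [7,19) fires=1 [8,20) fires=1 [9,21) fires=1 [10,22) fires=1 [19,31) fires=1 [20,32) fires=1 [21,33) fires=1
i=4 t=36 v=3: → [36,48),[35,47),[34,46),[33,45),[32,44),[31,43),[30,42),[29,41),[28,40),[27,39),[26,38),[25,37); WM=33
i=5 t=54 v=6: → [54,66),[53,65),[52,64),[51,63),[50,62),[49,61),[48,60),[47,59),[46,58),[45,57),[44,56),[43,55); WM=33
i=6 t=32 v=2: → [32,44),[31,43),[30,42),[29,41),[28,40),[27,39),[26,38),[25,37),[24,36),[23,35),[22,34),[21,33); WM=33
i=7 t=43 v=3: → [43,55),[42,54),[41,53),[40,52),[39,51),[38,50),[37,49),[36,48),[35,47),[34,46),[33,45),[32,44); WM=54; [22,34) fires=3 [23,35) fires=3 [24,36) fires=3 [25,37) fires=4 [26,38) fires=4 [27,39) fires=4 [28,40) fires=4 [29,41) fires=4 [30,42) fires=4 [31,43) fires=3 [32,44) fires=3 [33,45) fires=2 [34,46) fires=1 [35,47) fires=1 [36,48) fires=1 [37,49) fires=1 [38,50) fires=1 [39,51) fires=1 [40,52) fires=1 [41,53) fires=1 [42,54) fires=1
i=8 t=62 v=6: → [62,74),[61,73),[60,72),[59,71),[58,70),[57,69),[56,68),[55,67),[54,66),[53,65),[52,64),[51,63); WM=54
i=9 t=39 v=8: DROP (t<54-4); WM=54
i=10 t=59 v=8: → [59,71),[58,70),[57,69),[56,68),[55,67),[54,66),[53,65),[52,64),[51,63),[50,62),[49,61),[48,60); WM=54

1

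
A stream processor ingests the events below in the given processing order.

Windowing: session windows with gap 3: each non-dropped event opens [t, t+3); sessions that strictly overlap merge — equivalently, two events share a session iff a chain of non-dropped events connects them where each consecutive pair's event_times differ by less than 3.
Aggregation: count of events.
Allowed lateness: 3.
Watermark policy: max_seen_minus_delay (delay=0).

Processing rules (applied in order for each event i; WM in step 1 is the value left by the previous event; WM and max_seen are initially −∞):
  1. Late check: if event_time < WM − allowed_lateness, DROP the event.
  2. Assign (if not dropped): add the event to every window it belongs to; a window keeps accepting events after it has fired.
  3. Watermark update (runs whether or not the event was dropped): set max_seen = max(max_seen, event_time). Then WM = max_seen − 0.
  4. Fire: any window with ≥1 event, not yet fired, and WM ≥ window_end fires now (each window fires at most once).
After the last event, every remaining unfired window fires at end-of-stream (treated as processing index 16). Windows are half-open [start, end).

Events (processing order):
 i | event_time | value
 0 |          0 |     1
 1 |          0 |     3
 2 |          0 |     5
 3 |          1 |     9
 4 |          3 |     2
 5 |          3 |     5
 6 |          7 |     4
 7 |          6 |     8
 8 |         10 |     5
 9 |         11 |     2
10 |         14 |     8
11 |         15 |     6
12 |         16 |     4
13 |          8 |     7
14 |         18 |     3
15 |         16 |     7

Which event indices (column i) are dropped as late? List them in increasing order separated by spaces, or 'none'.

i=0 t=0 v=1: → [0,3); WM=0
i=1 t=0 v=3: → [0,3); WM=0
i=2 t=0 v=5: → [0,3); WM=0
i=3 t=1 v=9: → [0,4); WM=1
i=4 t=3 v=2: → [0,6); WM=3
i=5 t=3 v=5: → [0,6); WM=3
i=6 t=7 v=4: → [7,10); WM=7
i=7 t=6 v=8: → [6,10); WM=7
i=8 t=10 v=5: → [10,13); WM=10
i=9 t=11 v=2: → [10,14); WM=11
i=10 t=14 v=8: → [14,17); WM=14
i=11 t=15 v=6: → [14,18); WM=15
i=12 t=16 v=4: → [14,19); WM=16
i=13 t=8 v=7: DROP (t<16-3); WM=16
i=14 t=18 v=3: → [14,21); WM=18
i=15 t=16 v=7: → [14,21); WM=18

13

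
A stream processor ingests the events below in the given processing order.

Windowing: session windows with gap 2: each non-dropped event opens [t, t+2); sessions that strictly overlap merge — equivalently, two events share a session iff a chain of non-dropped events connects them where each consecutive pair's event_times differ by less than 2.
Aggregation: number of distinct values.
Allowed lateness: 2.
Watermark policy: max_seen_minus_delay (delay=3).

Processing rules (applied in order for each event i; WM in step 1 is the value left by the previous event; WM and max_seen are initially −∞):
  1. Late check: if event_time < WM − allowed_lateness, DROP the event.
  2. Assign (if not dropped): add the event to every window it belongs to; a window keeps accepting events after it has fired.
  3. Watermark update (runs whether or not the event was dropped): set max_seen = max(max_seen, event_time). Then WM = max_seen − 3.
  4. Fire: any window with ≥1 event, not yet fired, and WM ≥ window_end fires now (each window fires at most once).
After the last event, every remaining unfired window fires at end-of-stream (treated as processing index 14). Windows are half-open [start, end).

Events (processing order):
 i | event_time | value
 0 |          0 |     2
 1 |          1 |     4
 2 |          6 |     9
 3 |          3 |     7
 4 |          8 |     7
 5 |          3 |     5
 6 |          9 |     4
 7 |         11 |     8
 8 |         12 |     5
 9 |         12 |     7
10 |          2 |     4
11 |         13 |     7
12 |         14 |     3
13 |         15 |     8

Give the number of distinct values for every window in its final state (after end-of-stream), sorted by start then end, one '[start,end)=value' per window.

[0,3)=2 [3,5)=2 [6,8)=1 [8,11)=2 [11,17)=4

i=0 t=0 v=2: → [0,2); WM=-3
i=1 t=1 v=4: → [0,3); WM=-2
i=2 t=6 v=9: → [6,8); WM=3
i=3 t=3 v=7: → [3,5); WM=3
i=4 t=8 v=7: → [8,10); WM=5
i=5 t=3 v=5: → [3,5); WM=5
i=6 t=9 v=4: → [8,11); WM=6
i=7 t=11 v=8: → [11,13); WM=8
i=8 t=12 v=5: → [11,14); WM=9
i=9 t=12 v=7: → [11,14); WM=9
i=10 t=2 v=4: DROP (t<9-2); WM=9
i=11 t=13 v=7: → [11,15); WM=10
i=12 t=14 v=3: → [11,16); WM=11
i=13 t=15 v=8: → [11,17); WM=12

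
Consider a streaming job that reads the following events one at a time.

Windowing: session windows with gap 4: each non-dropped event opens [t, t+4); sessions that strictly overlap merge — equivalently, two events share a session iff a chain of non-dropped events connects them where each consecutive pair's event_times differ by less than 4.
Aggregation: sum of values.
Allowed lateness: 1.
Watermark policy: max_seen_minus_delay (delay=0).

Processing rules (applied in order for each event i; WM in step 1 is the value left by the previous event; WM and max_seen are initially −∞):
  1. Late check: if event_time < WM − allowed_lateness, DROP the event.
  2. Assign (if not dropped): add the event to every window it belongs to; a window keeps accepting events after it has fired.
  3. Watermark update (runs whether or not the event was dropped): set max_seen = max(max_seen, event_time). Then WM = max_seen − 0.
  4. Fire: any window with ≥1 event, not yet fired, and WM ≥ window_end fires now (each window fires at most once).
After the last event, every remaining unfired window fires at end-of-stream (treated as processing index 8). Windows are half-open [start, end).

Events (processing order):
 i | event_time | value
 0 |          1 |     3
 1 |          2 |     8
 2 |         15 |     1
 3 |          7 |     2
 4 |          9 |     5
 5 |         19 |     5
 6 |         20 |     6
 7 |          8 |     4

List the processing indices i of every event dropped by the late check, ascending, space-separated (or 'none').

i=0 t=1 v=3: → [1,5); WM=1
i=1 t=2 v=8: → [1,6); WM=2
i=2 t=15 v=1: → [15,19); WM=15
i=3 t=7 v=2: DROP (t<15-1); WM=15
i=4 t=9 v=5: DROP (t<15-1); WM=15
i=5 t=19 v=5: → [19,23); WM=19
i=6 t=20 v=6: → [19,24); WM=20
i=7 t=8 v=4: DROP (t<20-1); WM=20

3 4 7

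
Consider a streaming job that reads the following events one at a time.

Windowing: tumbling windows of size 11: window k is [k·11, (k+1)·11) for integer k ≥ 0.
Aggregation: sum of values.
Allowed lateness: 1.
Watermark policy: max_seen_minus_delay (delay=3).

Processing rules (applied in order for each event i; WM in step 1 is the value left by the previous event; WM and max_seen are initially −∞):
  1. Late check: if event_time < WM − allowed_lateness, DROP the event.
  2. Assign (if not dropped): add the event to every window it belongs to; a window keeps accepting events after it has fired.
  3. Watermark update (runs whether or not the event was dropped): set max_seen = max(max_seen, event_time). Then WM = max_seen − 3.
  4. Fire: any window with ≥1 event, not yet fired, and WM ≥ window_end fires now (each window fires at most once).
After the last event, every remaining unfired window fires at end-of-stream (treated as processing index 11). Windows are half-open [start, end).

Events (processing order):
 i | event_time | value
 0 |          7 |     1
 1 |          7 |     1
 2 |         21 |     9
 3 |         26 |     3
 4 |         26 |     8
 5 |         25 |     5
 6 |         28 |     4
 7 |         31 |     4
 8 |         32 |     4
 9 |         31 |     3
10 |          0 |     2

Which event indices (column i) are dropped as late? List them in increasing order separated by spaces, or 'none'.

10

i=0 t=7 v=1: → [0,11); WM=4
i=1 t=7 v=1: → [0,11); WM=4
i=2 t=21 v=9: → [11,22); WM=18; [0,11) fires=2
i=3 t=26 v=3: → [22,33); WM=23; [11,22) fires=9
i=4 t=26 v=8: → [22,33); WM=23
i=5 t=25 v=5: → [22,33); WM=23
i=6 t=28 v=4: → [22,33); WM=25
i=7 t=31 v=4: → [22,33); WM=28
i=8 t=32 v=4: → [22,33); WM=29
i=9 t=31 v=3: → [22,33); WM=29
i=10 t=0 v=2: DROP (t<29-1); WM=29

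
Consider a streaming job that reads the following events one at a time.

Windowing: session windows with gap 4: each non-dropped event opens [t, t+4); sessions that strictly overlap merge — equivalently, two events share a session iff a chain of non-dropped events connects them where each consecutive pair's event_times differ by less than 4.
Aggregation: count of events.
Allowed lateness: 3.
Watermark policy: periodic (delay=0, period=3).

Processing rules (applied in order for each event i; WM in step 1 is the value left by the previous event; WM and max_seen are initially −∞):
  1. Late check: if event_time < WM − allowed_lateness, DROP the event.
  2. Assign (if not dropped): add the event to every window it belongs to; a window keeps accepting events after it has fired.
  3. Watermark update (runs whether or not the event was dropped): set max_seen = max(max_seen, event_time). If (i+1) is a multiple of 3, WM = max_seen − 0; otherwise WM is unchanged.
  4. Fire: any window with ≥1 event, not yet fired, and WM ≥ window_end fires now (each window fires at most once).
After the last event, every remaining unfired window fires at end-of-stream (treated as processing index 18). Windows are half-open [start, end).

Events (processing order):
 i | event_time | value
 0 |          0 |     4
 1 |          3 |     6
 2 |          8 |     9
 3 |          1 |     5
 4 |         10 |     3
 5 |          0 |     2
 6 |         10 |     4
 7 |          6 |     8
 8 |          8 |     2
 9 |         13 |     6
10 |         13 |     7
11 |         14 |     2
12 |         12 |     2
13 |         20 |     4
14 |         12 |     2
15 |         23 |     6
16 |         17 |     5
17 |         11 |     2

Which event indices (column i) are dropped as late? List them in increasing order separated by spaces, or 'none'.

i=0 t=0 v=4: → [0,4); WM=−∞
i=1 t=3 v=6: → [0,7); WM=−∞
i=2 t=8 v=9: → [8,12); WM=8
i=3 t=1 v=5: DROP (t<8-3); WM=8
i=4 t=10 v=3: → [8,14); WM=8
i=5 t=0 v=2: DROP (t<8-3); WM=10
i=6 t=10 v=4: → [8,14); WM=10
i=7 t=6 v=8: DROP (t<10-3); WM=10
i=8 t=8 v=2: → [8,14); WM=10
i=9 t=13 v=6: → [8,17); WM=10
i=10 t=13 v=7: → [8,17); WM=10
i=11 t=14 v=2: → [8,18); WM=14
i=12 t=12 v=2: → [8,18); WM=14
i=13 t=20 v=4: → [20,24); WM=14
i=14 t=12 v=2: → [8,18); WM=20
i=15 t=23 v=6: → [20,27); WM=20
i=16 t=17 v=5: → [8,27); WM=20
i=17 t=11 v=2: DROP (t<20-3); WM=23

3 5 7 17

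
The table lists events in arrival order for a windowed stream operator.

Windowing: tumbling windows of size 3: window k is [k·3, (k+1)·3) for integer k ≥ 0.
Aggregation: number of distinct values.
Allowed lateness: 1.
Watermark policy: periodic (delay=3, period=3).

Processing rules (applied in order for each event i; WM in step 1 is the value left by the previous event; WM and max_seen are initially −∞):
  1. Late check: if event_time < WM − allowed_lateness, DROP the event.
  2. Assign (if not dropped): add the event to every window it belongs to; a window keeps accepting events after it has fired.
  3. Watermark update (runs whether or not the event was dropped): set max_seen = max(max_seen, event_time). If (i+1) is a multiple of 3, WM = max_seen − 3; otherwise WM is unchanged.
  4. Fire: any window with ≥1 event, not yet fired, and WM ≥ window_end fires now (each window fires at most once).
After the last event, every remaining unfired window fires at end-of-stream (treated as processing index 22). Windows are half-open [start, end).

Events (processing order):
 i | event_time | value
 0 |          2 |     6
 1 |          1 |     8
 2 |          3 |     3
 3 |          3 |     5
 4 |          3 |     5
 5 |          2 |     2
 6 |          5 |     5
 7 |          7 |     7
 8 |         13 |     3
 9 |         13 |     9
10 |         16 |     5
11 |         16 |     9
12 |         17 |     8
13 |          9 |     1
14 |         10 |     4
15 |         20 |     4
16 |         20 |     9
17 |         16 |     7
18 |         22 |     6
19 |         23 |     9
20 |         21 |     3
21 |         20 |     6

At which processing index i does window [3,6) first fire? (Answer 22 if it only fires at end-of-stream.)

i=0 t=2 v=6: → [0,3); WM=−∞
i=1 t=1 v=8: → [0,3); WM=−∞
i=2 t=3 v=3: → [3,6); WM=0
i=3 t=3 v=5: → [3,6); WM=0
i=4 t=3 v=5: → [3,6); WM=0
i=5 t=2 v=2: → [0,3); WM=0
i=6 t=5 v=5: → [3,6); WM=0
i=7 t=7 v=7: → [6,9); WM=0
i=8 t=13 v=3: → [12,15); WM=10; [0,3) fires=3 [3,6) fires=2 [6,9) fires=1
i=9 t=13 v=9: → [12,15); WM=10
i=10 t=16 v=5: → [15,18); WM=10
i=11 t=16 v=9: → [15,18); WM=13
i=12 t=17 v=8: → [15,18); WM=13
i=13 t=9 v=1: DROP (t<13-1); WM=13
i=14 t=10 v=4: DROP (t<13-1); WM=14
i=15 t=20 v=4: → [18,21); WM=14
i=16 t=20 v=9: → [18,21); WM=14
i=17 t=16 v=7: → [15,18); WM=17; [12,15) fires=2
i=18 t=22 v=6: → [21,24); WM=17
i=19 t=23 v=9: → [21,24); WM=17
i=20 t=21 v=3: → [21,24); WM=20; [15,18) fires=4
i=21 t=20 v=6: → [18,21); WM=20

8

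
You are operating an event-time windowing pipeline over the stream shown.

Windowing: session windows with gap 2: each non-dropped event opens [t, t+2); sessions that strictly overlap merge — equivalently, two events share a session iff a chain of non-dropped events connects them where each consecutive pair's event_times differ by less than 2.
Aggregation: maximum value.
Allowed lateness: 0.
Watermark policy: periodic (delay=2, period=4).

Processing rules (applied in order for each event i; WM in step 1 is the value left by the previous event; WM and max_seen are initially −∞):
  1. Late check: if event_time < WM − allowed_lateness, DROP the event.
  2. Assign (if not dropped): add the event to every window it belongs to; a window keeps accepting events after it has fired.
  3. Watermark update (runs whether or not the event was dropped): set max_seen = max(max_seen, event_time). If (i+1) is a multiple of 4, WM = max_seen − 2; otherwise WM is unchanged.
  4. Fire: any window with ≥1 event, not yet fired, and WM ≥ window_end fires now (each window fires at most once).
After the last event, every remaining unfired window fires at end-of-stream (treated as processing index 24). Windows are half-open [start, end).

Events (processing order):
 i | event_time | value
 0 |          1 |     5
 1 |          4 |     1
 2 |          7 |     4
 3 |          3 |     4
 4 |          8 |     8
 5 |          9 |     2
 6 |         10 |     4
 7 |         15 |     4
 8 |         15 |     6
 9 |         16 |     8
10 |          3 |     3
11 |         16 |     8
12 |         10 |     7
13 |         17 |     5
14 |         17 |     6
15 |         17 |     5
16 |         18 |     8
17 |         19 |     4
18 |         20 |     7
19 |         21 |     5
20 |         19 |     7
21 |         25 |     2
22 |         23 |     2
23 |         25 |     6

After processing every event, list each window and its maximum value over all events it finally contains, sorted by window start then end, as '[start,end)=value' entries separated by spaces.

[1,3)=5 [3,6)=4 [7,12)=8 [15,23)=8 [23,25)=2 [25,27)=6

i=0 t=1 v=5: → [1,3); WM=−∞
i=1 t=4 v=1: → [4,6); WM=−∞
i=2 t=7 v=4: → [7,9); WM=−∞
i=3 t=3 v=4: → [3,6); WM=5
i=4 t=8 v=8: → [7,10); WM=5
i=5 t=9 v=2: → [7,11); WM=5
i=6 t=10 v=4: → [7,12); WM=5
i=7 t=15 v=4: → [15,17); WM=13
i=8 t=15 v=6: → [15,17); WM=13
i=9 t=16 v=8: → [15,18); WM=13
i=10 t=3 v=3: DROP (t<13-0); WM=13
i=11 t=16 v=8: → [15,18); WM=14
i=12 t=10 v=7: DROP (t<14-0); WM=14
i=13 t=17 v=5: → [15,19); WM=14
i=14 t=17 v=6: → [15,19); WM=14
i=15 t=17 v=5: → [15,19); WM=15
i=16 t=18 v=8: → [15,20); WM=15
i=17 t=19 v=4: → [15,21); WM=15
i=18 t=20 v=7: → [15,22); WM=15
i=19 t=21 v=5: → [15,23); WM=19
i=20 t=19 v=7: → [15,23); WM=19
i=21 t=25 v=2: → [25,27); WM=19
i=22 t=23 v=2: → [23,25); WM=19
i=23 t=25 v=6: → [25,27); WM=23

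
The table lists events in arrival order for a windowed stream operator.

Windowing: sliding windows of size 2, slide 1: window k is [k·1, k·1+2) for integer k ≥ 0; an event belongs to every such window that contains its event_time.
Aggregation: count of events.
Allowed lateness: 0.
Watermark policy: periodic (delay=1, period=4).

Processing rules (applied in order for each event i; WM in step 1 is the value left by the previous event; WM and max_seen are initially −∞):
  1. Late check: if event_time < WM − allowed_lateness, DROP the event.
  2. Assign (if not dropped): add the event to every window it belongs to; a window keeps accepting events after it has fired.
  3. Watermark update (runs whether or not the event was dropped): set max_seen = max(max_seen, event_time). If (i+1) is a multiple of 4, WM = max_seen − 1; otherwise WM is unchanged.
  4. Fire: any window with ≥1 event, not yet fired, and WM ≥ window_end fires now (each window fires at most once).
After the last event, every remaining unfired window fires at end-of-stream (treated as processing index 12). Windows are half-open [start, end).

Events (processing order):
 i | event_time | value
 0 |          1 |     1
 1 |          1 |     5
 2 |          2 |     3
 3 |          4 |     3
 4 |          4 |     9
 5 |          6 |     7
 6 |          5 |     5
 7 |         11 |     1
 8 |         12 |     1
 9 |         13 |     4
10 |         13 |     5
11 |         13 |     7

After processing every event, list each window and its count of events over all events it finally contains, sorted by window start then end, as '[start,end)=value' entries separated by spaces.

[0,2)=2 [1,3)=3 [2,4)=1 [3,5)=2 [4,6)=3 [5,7)=2 [6,8)=1 [10,12)=1 [11,13)=2 [12,14)=4 [13,15)=3

i=0 t=1 v=1: → [1,3),[0,2); WM=−∞
i=1 t=1 v=5: → [1,3),[0,2); WM=−∞
i=2 t=2 v=3: → [2,4),[1,3); WM=−∞
i=3 t=4 v=3: → [4,6),[3,5); WM=3; [0,2) fires=2 [1,3) fires=3
i=4 t=4 v=9: → [4,6),[3,5); WM=3
i=5 t=6 v=7: → [6,8),[5,7); WM=3
i=6 t=5 v=5: → [5,7),[4,6); WM=3
i=7 t=11 v=1: → [11,13),[10,12); WM=10; [2,4) fires=1 [3,5) fires=2 [4,6) fires=3 [5,7) fires=2 [6,8) fires=1
i=8 t=12 v=1: → [12,14),[11,13); WM=10
i=9 t=13 v=4: → [13,15),[12,14); WM=10
i=10 t=13 v=5: → [13,15),[12,14); WM=10
i=11 t=13 v=7: → [13,15),[12,14); WM=12; [10,12) fires=1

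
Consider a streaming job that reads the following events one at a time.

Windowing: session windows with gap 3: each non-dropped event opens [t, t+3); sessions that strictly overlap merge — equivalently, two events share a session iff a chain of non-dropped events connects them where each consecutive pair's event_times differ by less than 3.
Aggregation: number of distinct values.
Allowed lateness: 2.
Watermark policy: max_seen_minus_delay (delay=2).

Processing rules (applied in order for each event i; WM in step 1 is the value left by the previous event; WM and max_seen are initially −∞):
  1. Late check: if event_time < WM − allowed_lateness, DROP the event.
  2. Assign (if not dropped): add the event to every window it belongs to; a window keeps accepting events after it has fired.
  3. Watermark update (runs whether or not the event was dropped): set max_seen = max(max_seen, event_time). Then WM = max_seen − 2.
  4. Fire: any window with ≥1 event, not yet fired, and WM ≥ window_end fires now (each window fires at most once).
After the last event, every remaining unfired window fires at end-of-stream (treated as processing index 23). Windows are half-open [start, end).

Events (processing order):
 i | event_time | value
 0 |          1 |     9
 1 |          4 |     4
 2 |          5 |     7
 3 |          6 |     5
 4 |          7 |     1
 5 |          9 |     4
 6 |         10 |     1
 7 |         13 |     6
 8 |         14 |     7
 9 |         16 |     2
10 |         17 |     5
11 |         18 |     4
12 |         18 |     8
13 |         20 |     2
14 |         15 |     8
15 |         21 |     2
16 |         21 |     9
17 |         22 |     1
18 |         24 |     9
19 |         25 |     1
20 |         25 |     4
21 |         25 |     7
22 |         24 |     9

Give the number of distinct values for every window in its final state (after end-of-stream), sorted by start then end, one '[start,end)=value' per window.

[1,4)=1 [4,13)=4 [13,28)=8

i=0 t=1 v=9: → [1,4); WM=-1
i=1 t=4 v=4: → [4,7); WM=2
i=2 t=5 v=7: → [4,8); WM=3
i=3 t=6 v=5: → [4,9); WM=4
i=4 t=7 v=1: → [4,10); WM=5
i=5 t=9 v=4: → [4,12); WM=7
i=6 t=10 v=1: → [4,13); WM=8
i=7 t=13 v=6: → [13,16); WM=11
i=8 t=14 v=7: → [13,17); WM=12
i=9 t=16 v=2: → [13,19); WM=14
i=10 t=17 v=5: → [13,20); WM=15
i=11 t=18 v=4: → [13,21); WM=16
i=12 t=18 v=8: → [13,21); WM=16
i=13 t=20 v=2: → [13,23); WM=18
i=14 t=15 v=8: DROP (t<18-2); WM=18
i=15 t=21 v=2: → [13,24); WM=19
i=16 t=21 v=9: → [13,24); WM=19
i=17 t=22 v=1: → [13,25); WM=20
i=18 t=24 v=9: → [13,27); WM=22
i=19 t=25 v=1: → [13,28); WM=23
i=20 t=25 v=4: → [13,28); WM=23
i=21 t=25 v=7: → [13,28); WM=23
i=22 t=24 v=9: → [13,28); WM=23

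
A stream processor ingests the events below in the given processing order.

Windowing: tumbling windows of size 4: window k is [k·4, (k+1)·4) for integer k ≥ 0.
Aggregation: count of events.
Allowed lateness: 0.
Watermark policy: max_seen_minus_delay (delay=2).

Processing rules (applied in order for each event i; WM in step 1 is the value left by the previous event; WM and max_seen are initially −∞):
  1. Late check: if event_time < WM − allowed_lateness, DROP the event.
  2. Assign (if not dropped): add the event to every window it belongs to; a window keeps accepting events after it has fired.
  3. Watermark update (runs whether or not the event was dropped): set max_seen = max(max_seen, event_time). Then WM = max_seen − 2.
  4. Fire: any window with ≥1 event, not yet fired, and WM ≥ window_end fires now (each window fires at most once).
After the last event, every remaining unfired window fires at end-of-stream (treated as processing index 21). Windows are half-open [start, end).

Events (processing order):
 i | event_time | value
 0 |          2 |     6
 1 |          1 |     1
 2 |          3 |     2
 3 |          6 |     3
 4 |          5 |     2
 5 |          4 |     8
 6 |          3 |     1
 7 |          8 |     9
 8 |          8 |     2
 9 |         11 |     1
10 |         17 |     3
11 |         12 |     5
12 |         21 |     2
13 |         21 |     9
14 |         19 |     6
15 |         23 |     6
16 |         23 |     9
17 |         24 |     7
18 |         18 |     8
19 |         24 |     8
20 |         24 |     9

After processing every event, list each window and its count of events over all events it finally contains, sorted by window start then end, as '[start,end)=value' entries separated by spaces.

i=0 t=2 v=6: → [0,4); WM=0
i=1 t=1 v=1: → [0,4); WM=0
i=2 t=3 v=2: → [0,4); WM=1
i=3 t=6 v=3: → [4,8); WM=4; [0,4) fires=3
i=4 t=5 v=2: → [4,8); WM=4
i=5 t=4 v=8: → [4,8); WM=4
i=6 t=3 v=1: DROP (t<4-0); WM=4
i=7 t=8 v=9: → [8,12); WM=6
i=8 t=8 v=2: → [8,12); WM=6
i=9 t=11 v=1: → [8,12); WM=9; [4,8) fires=3
i=10 t=17 v=3: → [16,20); WM=15; [8,12) fires=3
i=11 t=12 v=5: DROP (t<15-0); WM=15
i=12 t=21 v=2: → [20,24); WM=19
i=13 t=21 v=9: → [20,24); WM=19
i=14 t=19 v=6: → [16,20); WM=19
i=15 t=23 v=6: → [20,24); WM=21; [16,20) fires=2
i=16 t=23 v=9: → [20,24); WM=21
i=17 t=24 v=7: → [24,28); WM=22
i=18 t=18 v=8: DROP (t<22-0); WM=22
i=19 t=24 v=8: → [24,28); WM=22
i=20 t=24 v=9: → [24,28); WM=22

[0,4)=3 [4,8)=3 [8,12)=3 [16,20)=2 [20,24)=4 [24,28)=3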